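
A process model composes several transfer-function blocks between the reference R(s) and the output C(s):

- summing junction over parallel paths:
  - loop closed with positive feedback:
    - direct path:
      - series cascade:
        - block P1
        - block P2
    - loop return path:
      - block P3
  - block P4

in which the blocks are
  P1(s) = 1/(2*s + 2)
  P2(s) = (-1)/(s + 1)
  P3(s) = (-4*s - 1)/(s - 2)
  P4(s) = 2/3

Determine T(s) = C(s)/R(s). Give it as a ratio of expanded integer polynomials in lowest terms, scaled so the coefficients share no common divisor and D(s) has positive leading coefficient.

First reduce the diagram to T(s).

Step 1 - multiply P1, P2 (series) = (-1)/(2*s^2 + 4*s + 2)
Step 2 - close the feedback loop around (P1*P2), P3 = (2 - s)/(2*s^3 - 10*s - 5)
Step 3 - reduce the parallel group [(P1*P2)/(1-(P1*P2)*P3)], P4, giving the overall T(s)

Answer: (4*s^3 - 23*s - 4)/(6*s^3 - 30*s - 15)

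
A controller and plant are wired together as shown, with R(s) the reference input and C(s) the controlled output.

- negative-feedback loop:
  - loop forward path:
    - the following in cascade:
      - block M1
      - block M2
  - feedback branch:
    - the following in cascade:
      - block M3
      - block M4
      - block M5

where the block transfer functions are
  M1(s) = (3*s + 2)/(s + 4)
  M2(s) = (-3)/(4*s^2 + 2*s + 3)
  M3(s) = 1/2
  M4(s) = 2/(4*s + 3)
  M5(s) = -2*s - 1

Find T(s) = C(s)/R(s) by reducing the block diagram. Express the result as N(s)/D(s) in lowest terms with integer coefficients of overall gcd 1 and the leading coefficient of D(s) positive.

Step 1: series reduction of M1, M2 = (-9*s - 6)/(4*s^3 + 18*s^2 + 11*s + 12)
Step 2: series reduction of M3, M4, M5 = (-2*s - 1)/(4*s + 3)
Step 3: collapse the loop ((M1*M2) forward, (M3*M4*M5) return) - this is the overall T(s), already in the required normalized form

Answer: (-36*s^2 - 51*s - 18)/(16*s^4 + 84*s^3 + 116*s^2 + 102*s + 42)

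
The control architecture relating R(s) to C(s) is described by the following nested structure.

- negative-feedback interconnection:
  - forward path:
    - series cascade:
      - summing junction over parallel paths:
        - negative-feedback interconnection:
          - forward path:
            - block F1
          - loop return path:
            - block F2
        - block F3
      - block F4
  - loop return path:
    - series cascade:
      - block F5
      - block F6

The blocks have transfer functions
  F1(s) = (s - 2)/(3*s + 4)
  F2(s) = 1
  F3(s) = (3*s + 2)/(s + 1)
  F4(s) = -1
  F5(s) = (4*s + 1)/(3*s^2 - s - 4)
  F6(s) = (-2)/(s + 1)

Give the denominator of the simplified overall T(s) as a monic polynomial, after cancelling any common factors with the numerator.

Answer: s^5 + 13*s^4/6 + 17*s^3/2 + 22*s^2/3 + 2*s/3 - 1/3

Working:
(1) feedback reduction of F1, F2; result (s - 2)/(4*s + 2)
(2) reduce the parallel group [F1/(1+F1*F2)], F3; result (13*s^2 + 13*s + 2)/(4*s^2 + 6*s + 2)
(3) combine ([F1/(1+F1*F2)]+F3), F4 in series; result (-13*s^2 - 13*s - 2)/(4*s^2 + 6*s + 2)
(4) reduce the series chain F5, F6; result (-8*s - 2)/(3*s^3 + 2*s^2 - 5*s - 4)
(5) close the feedback loop around (([F1/(1+F1*F2)]+F3)*F4), (F5*F6); result (-39*s^5 - 65*s^4 + 33*s^3 + 113*s^2 + 62*s + 8)/(12*s^5 + 26*s^4 + 102*s^3 + 88*s^2 + 8*s - 4)
T(s) is the step-5 result (common factors already cancelled). Leading coefficient of the denominator: 12. Divide through by 12 for the monic polynomial.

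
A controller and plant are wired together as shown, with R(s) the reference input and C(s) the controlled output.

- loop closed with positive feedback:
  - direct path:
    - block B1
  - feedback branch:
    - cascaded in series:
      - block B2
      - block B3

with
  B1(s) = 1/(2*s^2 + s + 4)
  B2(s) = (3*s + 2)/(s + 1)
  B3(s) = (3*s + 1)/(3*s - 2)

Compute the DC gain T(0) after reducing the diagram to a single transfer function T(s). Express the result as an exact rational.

The answer is 1/5.

Reasoning:
[1] cascade B2, B3: (9*s^2 + 9*s + 2)/(3*s^2 + s - 2)
[2] reduce the feedback loop with forward B1 and return (B2*B3): (3*s^2 + s - 2)/(6*s^4 + 5*s^3 - 7*s - 10)
The step-2 result is T(s). Setting s = 0: T(0) = -2/(-10) = 1/5.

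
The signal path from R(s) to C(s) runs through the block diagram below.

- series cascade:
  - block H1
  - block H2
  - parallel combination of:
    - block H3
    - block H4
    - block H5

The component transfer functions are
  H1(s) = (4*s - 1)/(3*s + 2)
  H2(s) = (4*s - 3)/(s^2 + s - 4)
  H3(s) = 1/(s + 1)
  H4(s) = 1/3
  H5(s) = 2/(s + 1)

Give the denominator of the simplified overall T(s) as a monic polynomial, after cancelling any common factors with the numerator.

Step 1. sum the parallel branches H3, H4, H5 gives (s + 10)/(3*s + 3)
Step 2. series reduction of H1, H2, (H3+H4+H5) gives (16*s^3 + 144*s^2 - 157*s + 30)/(9*s^4 + 24*s^3 - 15*s^2 - 54*s - 24)
The result of step 2 is T(s) in lowest terms. Its denominator has leading coefficient 9; dividing the denominator through by 9 makes it monic.

Answer: s^4 + 8*s^3/3 - 5*s^2/3 - 6*s - 8/3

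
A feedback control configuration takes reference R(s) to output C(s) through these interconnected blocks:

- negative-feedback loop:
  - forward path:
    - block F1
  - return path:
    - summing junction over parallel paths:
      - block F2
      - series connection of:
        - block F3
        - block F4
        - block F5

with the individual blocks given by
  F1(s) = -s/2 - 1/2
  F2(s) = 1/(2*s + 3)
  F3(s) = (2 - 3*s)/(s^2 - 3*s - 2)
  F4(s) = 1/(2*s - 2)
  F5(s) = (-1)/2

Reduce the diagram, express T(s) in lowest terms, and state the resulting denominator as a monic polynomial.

Reducing step by step:

(1) combine F3, F4, F5 in series gives (3*s - 2)/(4*s^3 - 16*s^2 + 4*s + 8)
(2) sum the parallel branches F2, (F3*F4*F5) gives (4*s^3 - 10*s^2 + 9*s + 2)/(8*s^4 - 20*s^3 - 40*s^2 + 28*s + 24)
(3) apply the feedback formula to F1, (F2+(F3*F4*F5)) gives (-8*s^5 + 12*s^4 + 60*s^3 + 12*s^2 - 52*s - 24)/(12*s^4 - 34*s^3 - 79*s^2 + 45*s + 46)
No further cancellation is possible in the step-3 result, so that is T(s). Its denominator becomes monic after dividing by the leading coefficient 12.

Answer: s^4 - 17*s^3/6 - 79*s^2/12 + 15*s/4 + 23/6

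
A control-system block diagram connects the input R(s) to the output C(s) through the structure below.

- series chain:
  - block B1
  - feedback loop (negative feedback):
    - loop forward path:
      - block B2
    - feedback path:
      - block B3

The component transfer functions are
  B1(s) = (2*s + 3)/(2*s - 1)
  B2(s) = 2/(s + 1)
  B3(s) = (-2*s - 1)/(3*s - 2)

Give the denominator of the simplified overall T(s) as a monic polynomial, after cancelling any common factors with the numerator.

Step 1: close the feedback loop around B2, B3 = (6*s - 4)/(3*s^2 - 3*s - 4)
Step 2: series reduction of B1, [B2/(1+B2*B3)] = (12*s^2 + 10*s - 12)/(6*s^3 - 9*s^2 - 5*s + 4)
No further cancellation is possible in the step-2 result, so that is T(s). Its denominator becomes monic after dividing by the leading coefficient 6.

Answer: s^3 - 3*s^2/2 - 5*s/6 + 2/3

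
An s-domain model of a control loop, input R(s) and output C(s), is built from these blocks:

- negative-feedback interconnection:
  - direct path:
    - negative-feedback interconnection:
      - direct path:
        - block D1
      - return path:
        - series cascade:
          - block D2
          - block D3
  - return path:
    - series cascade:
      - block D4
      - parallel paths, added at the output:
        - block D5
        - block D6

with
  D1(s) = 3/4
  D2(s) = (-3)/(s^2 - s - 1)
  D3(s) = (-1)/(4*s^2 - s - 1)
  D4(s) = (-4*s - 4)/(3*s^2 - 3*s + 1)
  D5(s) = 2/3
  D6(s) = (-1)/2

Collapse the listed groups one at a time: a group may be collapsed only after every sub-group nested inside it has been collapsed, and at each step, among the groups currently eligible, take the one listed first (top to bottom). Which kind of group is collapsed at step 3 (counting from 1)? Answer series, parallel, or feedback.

Step 1. reduce the series chain D2, D3
Step 2. collapse the loop (D1 forward, (D2*D3) return)
Step 3. sum the parallel branches D5, D6
Step 4. multiply D4, (D5+D6) (series)
Step 5. feedback reduction of [D1/(1+D1*(D2*D3))], (D4*(D5+D6))
The group at step 3 is a parallel group.

Hence the answer: parallel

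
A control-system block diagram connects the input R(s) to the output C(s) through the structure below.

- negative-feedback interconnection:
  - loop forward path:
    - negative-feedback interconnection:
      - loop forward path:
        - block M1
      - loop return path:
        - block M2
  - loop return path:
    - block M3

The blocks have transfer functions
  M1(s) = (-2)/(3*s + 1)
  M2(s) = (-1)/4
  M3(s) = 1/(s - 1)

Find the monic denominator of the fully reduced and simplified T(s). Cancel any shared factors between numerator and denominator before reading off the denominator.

Reducing step by step:

[1] feedback reduction of M1, M2; result (-4)/(6*s + 3)
[2] collapse the loop ([M1/(1+M1*M2)] forward, M3 return); result (4 - 4*s)/(6*s^2 - 3*s - 7)
The result of step 2 is T(s) in lowest terms. Its denominator has leading coefficient 6; dividing the denominator through by 6 makes it monic.

Answer: s^2 - s/2 - 7/6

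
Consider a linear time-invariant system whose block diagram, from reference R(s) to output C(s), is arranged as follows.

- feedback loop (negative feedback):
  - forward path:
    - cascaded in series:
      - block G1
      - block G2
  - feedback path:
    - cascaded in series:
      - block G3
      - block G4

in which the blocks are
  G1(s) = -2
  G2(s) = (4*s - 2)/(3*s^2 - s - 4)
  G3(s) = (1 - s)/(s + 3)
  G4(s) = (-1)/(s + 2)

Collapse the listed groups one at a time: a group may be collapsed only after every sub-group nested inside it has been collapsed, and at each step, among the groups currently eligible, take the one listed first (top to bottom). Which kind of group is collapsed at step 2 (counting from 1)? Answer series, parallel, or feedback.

1. series reduction of G1, G2
2. cascade G3, G4
3. feedback reduction of (G1*G2), (G3*G4)
Step 2 collapses a series group.

Hence the answer: series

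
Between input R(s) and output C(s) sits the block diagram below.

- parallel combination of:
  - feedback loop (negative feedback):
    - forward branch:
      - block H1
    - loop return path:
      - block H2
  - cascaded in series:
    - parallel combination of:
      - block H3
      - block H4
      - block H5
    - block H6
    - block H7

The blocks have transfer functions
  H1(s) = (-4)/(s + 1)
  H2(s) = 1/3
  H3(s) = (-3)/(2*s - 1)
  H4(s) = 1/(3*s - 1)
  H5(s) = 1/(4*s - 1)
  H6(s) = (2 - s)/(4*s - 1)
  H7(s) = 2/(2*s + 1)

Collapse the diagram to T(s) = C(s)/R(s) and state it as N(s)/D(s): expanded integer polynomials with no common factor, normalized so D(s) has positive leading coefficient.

Step 1: close the feedback loop around H1, H2, giving (-12)/(3*s - 1)
Step 2: sum the parallel branches H3, H4, H5, giving (-22*s^2 + 10*s - 1)/(24*s^3 - 26*s^2 + 9*s - 1)
Step 3: reduce the series chain (H3+H4+H5), H6, H7, giving (44*s^3 - 108*s^2 + 42*s - 4)/(192*s^5 - 160*s^4 - 4*s^3 + 36*s^2 - 11*s + 1)
Step 4: combine [H1/(1+H1*H2)], ((H3+H4+H5)*H6*H7) in parallel, giving the overall T(s)

Final answer: (-768*s^4 + 428*s^3 + 36*s^2 - 54*s + 8)/(192*s^5 - 160*s^4 - 4*s^3 + 36*s^2 - 11*s + 1)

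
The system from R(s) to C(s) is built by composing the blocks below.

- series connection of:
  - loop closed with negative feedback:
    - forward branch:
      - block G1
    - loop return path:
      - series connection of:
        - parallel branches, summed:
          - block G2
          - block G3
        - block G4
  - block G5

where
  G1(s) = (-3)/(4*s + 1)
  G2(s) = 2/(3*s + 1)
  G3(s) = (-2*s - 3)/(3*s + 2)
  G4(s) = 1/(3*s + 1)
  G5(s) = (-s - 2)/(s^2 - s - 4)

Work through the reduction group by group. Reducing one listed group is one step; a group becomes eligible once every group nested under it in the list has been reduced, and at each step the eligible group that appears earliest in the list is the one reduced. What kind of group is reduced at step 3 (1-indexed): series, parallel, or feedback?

Step 1 - add G2, G3 (parallel)
Step 2 - series reduction of (G2+G3), G4
Step 3 - apply the feedback formula to G1, ((G2+G3)*G4)
Step 4 - combine [G1/(1+G1*((G2+G3)*G4))], G5 in series
Step 3: feedback.

Answer: feedback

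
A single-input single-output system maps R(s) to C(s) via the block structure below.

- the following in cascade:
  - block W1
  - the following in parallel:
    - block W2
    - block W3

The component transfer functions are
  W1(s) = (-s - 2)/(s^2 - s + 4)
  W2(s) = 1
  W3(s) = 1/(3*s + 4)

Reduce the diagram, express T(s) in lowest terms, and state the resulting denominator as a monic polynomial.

[1] combine W2, W3 in parallel: (3*s + 5)/(3*s + 4)
[2] series reduction of W1, (W2+W3): (-3*s^2 - 11*s - 10)/(3*s^3 + s^2 + 8*s + 16)
T(s) is the step-2 result (common factors already cancelled). Leading coefficient of the denominator: 3. Divide through by 3 for the monic polynomial.

Answer: s^3 + s^2/3 + 8*s/3 + 16/3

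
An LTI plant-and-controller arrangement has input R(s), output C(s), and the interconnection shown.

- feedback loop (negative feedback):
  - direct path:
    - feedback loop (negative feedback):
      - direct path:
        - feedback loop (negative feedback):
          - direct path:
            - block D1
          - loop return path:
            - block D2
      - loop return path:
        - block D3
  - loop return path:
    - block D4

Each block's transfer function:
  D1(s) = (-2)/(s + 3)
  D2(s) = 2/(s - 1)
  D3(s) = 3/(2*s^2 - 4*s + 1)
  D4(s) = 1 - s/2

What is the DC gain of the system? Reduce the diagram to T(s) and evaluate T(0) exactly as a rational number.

(1) apply the feedback formula to D1, D2: (2 - 2*s)/(s^2 + 2*s - 7)
(2) feedback reduction of [D1/(1+D1*D2)], D3: (-4*s^3 + 12*s^2 - 10*s + 2)/(2*s^4 - 21*s^2 + 24*s - 1)
(3) apply the feedback formula to [[D1/(1+D1*D2)]/(1+[D1/(1+D1*D2)]*D3)], D4: (-4*s^3 + 12*s^2 - 10*s + 2)/(4*s^4 - 10*s^3 - 4*s^2 + 13*s + 1)
That last expression is T(s); at s = 0 only the constant terms survive, so T(0) = 2/1 = 2.

Hence the answer: 2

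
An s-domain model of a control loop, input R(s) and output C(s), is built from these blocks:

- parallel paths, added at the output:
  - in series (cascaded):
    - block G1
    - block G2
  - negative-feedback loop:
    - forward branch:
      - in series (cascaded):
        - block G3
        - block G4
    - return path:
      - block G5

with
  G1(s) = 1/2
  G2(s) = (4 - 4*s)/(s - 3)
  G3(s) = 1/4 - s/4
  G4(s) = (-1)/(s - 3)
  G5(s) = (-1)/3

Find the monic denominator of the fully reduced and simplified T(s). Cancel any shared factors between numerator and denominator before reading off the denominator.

Step 1: combine G1, G2 in series -> (2 - 2*s)/(s - 3)
Step 2: cascade G3, G4 -> (s - 1)/(4*s - 12)
Step 3: close the feedback loop around (G3*G4), G5 -> (3*s - 3)/(11*s - 35)
Step 4: combine (G1*G2), [(G3*G4)/(1+(G3*G4)*G5)] in parallel -> (-19*s^2 + 80*s - 61)/(11*s^2 - 68*s + 105)
That last expression is T(s), already simplified. Scaling its denominator by 1/11 (the reciprocal of the leading coefficient) yields the monic denominator.

Final answer: s^2 - 68*s/11 + 105/11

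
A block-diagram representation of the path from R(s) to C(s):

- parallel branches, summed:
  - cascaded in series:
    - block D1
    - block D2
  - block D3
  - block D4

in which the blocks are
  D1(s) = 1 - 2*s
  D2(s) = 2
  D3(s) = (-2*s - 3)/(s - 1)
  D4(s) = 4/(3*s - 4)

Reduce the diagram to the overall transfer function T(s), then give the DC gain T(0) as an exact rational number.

Step 1: reduce the series chain D1, D2 gives 2 - 4*s
Step 2: sum the parallel branches (D1*D2), D3, D4 gives (-12*s^3 + 28*s^2 - 27*s + 16)/(3*s^2 - 7*s + 4)
Evaluating the step-2 result (the overall T(s)) at s = 0 gives T(0) = 16/4 = 4.

Answer: 4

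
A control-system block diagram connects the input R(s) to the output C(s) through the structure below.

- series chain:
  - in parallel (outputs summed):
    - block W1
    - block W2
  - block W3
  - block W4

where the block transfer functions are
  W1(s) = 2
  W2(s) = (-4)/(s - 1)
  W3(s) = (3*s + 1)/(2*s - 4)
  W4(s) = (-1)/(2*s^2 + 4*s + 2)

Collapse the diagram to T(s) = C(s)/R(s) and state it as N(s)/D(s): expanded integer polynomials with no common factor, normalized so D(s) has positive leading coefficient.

Step 1 - parallel reduction of W1, W2, giving (2*s - 6)/(s - 1)
Step 2 - multiply (W1+W2), W3, W4 (series), which is the overall transfer function T(s) = C(s)/R(s) in lowest terms

Therefore the answer is (-3*s^2 + 8*s + 3)/(2*s^4 - 2*s^3 - 6*s^2 + 2*s + 4).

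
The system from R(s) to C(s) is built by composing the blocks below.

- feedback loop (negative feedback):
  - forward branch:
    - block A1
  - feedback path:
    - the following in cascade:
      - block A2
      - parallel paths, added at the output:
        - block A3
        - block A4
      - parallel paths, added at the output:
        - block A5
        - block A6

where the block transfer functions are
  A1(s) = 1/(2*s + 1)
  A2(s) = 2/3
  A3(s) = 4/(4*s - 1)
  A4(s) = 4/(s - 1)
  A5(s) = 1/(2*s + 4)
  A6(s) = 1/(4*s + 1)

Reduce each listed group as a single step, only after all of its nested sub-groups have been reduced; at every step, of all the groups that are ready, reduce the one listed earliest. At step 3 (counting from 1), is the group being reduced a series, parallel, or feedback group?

Step 1. reduce the parallel group A3, A4
Step 2. combine A5, A6 in parallel
Step 3. reduce the series chain A2, (A3+A4), (A5+A6)
Step 4. apply the feedback formula to A1, (A2*(A3+A4)*(A5+A6))
Step 3: series.

Answer: series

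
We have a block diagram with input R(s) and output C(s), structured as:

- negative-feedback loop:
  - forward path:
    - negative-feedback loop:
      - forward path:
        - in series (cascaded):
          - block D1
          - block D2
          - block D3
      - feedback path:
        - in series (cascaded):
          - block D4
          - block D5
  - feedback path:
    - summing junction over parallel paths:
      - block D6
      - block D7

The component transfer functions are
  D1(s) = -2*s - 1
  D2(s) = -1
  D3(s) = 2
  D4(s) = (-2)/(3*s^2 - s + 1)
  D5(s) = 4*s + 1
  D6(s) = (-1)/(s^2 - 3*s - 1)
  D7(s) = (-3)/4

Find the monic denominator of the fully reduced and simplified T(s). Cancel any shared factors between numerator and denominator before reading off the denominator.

First reduce the diagram to T(s).

(1) combine D1, D2, D3 in series: 4*s + 2
(2) combine D4, D5 in series: (-8*s - 2)/(3*s^2 - s + 1)
(3) collapse the loop ((D1*D2*D3) forward, (D4*D5) return): (-12*s^3 - 2*s^2 - 2*s - 2)/(29*s^2 + 25*s + 3)
(4) add D6, D7 (parallel): (-3*s^2 + 9*s - 1)/(4*s^2 - 12*s - 4)
(5) feedback reduction of [(D1*D2*D3)/(1+(D1*D2*D3)*(D4*D5))], (D6+D7): (-24*s^5 + 68*s^4 + 32*s^3 + 12*s^2 + 16*s + 4)/(18*s^5 + 7*s^4 - 124*s^3 - 207*s^2 - 76*s - 5)
The result of step 5 is T(s) in lowest terms. Its denominator has leading coefficient 18; dividing the denominator through by 18 makes it monic.

Answer: s^5 + 7*s^4/18 - 62*s^3/9 - 23*s^2/2 - 38*s/9 - 5/18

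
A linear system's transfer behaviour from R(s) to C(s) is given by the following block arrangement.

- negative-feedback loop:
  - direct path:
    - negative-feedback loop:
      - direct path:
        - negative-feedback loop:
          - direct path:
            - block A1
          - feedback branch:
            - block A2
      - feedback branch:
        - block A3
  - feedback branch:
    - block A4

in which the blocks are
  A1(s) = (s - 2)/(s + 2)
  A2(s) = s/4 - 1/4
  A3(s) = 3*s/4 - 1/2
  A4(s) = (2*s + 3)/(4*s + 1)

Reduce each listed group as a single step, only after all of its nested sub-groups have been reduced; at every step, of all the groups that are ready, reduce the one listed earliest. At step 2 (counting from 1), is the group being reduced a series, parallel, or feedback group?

Step 1 - reduce the feedback loop with forward A1 and return A2
Step 2 - feedback reduction of [A1/(1+A1*A2)], A3
Step 3 - close the feedback loop around [[A1/(1+A1*A2)]/(1+[A1/(1+A1*A2)]*A3)], A4
Step 2: feedback.

Therefore the answer is feedback.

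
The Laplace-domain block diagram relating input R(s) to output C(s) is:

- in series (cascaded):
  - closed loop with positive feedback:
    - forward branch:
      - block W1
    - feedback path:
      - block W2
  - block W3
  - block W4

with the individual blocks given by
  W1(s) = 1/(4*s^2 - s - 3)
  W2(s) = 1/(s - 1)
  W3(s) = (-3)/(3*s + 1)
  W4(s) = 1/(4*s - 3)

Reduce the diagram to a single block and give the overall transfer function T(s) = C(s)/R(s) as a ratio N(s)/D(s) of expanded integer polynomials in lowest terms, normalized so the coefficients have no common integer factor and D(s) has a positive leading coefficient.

Step 1: collapse the loop (W1 forward, W2 return) = (s - 1)/(4*s^3 - 5*s^2 - 2*s + 2)
Step 2: reduce the series chain [W1/(1-W1*W2)], W3, W4: this yields T(s), and no further normalization is needed

Answer: (3 - 3*s)/(48*s^5 - 80*s^4 - 11*s^3 + 49*s^2 - 4*s - 6)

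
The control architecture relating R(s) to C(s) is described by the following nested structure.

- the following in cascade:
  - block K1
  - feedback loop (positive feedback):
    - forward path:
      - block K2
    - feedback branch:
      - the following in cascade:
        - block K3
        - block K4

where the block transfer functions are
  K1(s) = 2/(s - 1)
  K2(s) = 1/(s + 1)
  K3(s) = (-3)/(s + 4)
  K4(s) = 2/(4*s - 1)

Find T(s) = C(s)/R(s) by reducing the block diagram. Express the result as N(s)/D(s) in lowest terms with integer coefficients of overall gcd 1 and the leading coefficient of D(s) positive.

Answer: (8*s^2 + 30*s - 8)/(4*s^4 + 15*s^3 - 8*s^2 - 9*s - 2)

Working:
1. multiply K3, K4 (series) gives (-6)/(4*s^2 + 15*s - 4)
2. close the feedback loop around K2, (K3*K4) gives (4*s^2 + 15*s - 4)/(4*s^3 + 19*s^2 + 11*s + 2)
3. reduce the series chain K1, [K2/(1-K2*(K3*K4))]; the result is T(s) itself (integer coefficients, no common factor, positive leading denominator coefficient)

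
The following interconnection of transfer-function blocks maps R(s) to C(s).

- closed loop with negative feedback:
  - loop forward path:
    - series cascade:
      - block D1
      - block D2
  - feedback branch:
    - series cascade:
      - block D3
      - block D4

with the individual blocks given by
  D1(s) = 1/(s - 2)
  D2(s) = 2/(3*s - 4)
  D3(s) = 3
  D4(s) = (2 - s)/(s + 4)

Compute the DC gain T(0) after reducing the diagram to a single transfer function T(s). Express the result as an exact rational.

Reducing step by step:

(1) reduce the series chain D1, D2 = 2/(3*s^2 - 10*s + 8)
(2) cascade D3, D4 = (6 - 3*s)/(s + 4)
(3) feedback reduction of (D1*D2), (D3*D4) = (2*s + 8)/(3*s^3 + 2*s^2 - 38*s + 44)
Step 3 gives the overall T(s). Then T(0) = 8/44 = 2/11.

Answer: 2/11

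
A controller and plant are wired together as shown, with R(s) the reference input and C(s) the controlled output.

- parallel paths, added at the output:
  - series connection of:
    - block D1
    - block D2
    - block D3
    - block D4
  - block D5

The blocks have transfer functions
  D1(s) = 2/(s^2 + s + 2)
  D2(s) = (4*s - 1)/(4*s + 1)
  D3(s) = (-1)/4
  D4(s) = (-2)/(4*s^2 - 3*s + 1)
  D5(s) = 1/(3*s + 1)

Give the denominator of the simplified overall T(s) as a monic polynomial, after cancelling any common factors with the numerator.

Step 1: cascade D1, D2, D3, D4 = (4*s - 1)/(16*s^5 + 8*s^4 + 25*s^3 - 14*s^2 + 3*s + 2)
Step 2: sum the parallel branches (D1*D2*D3*D4), D5 = (16*s^5 + 8*s^4 + 25*s^3 - 2*s^2 + 4*s + 1)/(48*s^6 + 40*s^5 + 83*s^4 - 17*s^3 - 5*s^2 + 9*s + 2)
That last expression is T(s), already simplified. Scaling its denominator by 1/48 (the reciprocal of the leading coefficient) yields the monic denominator.

Hence the answer: s^6 + 5*s^5/6 + 83*s^4/48 - 17*s^3/48 - 5*s^2/48 + 3*s/16 + 1/24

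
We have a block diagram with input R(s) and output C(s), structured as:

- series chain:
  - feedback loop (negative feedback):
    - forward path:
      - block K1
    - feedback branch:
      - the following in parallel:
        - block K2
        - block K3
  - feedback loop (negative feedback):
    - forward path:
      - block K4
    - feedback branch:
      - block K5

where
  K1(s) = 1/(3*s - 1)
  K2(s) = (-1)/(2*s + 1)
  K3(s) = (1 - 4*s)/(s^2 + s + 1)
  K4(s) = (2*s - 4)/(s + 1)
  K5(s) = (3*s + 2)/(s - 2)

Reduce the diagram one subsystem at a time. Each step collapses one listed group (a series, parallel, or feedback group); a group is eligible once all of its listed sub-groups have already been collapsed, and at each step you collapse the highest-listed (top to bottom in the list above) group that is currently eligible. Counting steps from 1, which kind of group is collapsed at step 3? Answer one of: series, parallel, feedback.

Answer: feedback

Working:
Step 1 - combine K2, K3 in parallel
Step 2 - close the feedback loop around K1, (K2+K3)
Step 3 - collapse the loop (K4 forward, K5 return)
Step 4 - reduce the series chain [K1/(1+K1*(K2+K3))], [K4/(1+K4*K5)]
Step 3: feedback.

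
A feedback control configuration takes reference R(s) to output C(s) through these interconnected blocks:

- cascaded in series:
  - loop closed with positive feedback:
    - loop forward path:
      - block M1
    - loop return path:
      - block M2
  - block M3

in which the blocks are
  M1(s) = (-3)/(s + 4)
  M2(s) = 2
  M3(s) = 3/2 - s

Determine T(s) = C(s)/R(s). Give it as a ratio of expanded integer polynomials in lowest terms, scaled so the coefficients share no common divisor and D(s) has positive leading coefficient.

Answer: (6*s - 9)/(2*s + 20)

Working:
Step 1. close the feedback loop around M1, M2: (-3)/(s + 10)
Step 2. cascade [M1/(1-M1*M2)], M3, giving the overall T(s)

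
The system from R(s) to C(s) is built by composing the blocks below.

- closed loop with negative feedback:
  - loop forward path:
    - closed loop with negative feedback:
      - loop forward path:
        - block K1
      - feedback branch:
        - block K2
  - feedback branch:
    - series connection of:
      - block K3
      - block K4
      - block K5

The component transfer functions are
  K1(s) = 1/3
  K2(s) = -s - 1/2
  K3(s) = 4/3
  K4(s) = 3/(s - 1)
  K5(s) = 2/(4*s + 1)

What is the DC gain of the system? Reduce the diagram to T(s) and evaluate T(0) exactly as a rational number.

First reduce the diagram to T(s).

1. close the feedback loop around K1, K2, giving (-2)/(2*s - 5)
2. series reduction of K3, K4, K5, giving 8/(4*s^2 - 3*s - 1)
3. apply the feedback formula to [K1/(1+K1*K2)], (K3*K4*K5), giving (-8*s^2 + 6*s + 2)/(8*s^3 - 26*s^2 + 13*s - 11)
Evaluating the step-3 result (the overall T(s)) at s = 0 gives T(0) = 2/(-11) = -2/11.

Answer: -2/11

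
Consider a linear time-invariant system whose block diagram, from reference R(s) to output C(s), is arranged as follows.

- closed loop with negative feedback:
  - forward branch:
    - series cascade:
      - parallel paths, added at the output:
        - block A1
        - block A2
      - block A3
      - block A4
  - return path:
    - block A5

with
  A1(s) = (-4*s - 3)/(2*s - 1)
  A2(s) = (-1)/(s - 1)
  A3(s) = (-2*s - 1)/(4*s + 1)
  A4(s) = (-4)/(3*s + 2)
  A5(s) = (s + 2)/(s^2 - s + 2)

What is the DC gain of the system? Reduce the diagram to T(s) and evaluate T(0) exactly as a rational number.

Answer: 8/9

Working:
1. parallel reduction of A1, A2 = (-4*s^2 - s + 4)/(2*s^2 - 3*s + 1)
2. series reduction of (A1+A2), A3, A4 = (-32*s^3 - 24*s^2 + 28*s + 16)/(24*s^4 - 14*s^3 - 17*s^2 + 5*s + 2)
3. feedback reduction of ((A1+A2)*A3*A4), A5 = (-32*s^5 + 8*s^4 - 12*s^3 - 60*s^2 + 40*s + 32)/(24*s^6 - 38*s^5 + 13*s^4 - 94*s^3 - 57*s^2 + 80*s + 36)
Evaluating the step-3 result (the overall T(s)) at s = 0 gives T(0) = 32/36 = 8/9.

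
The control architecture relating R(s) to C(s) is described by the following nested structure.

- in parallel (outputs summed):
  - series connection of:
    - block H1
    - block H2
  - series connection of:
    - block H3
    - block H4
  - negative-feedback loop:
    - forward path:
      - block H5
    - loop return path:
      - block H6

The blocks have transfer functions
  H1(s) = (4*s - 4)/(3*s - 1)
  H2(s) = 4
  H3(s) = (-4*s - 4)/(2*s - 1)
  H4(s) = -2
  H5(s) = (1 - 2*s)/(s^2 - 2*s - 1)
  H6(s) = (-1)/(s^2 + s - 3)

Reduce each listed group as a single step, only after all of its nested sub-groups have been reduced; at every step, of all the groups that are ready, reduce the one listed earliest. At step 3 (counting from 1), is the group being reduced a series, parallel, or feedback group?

Step 1: combine H1, H2 in series
Step 2: reduce the series chain H3, H4
Step 3: reduce the feedback loop with forward H5 and return H6
Step 4: sum the parallel branches (H1*H2), (H3*H4), [H5/(1+H5*H6)]
Step 3 collapses a feedback group.

Therefore the answer is feedback.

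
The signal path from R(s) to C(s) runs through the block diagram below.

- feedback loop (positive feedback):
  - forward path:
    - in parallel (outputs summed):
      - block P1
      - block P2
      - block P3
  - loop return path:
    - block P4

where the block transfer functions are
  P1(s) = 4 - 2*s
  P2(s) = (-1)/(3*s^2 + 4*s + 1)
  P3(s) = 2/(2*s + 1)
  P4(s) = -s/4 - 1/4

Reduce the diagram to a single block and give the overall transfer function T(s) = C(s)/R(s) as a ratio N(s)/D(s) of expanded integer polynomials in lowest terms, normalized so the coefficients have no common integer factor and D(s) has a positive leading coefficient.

Reducing step by step:

1. sum the parallel branches P1, P2, P3 = (-12*s^4 + 2*s^3 + 38*s^2 + 28*s + 5)/(6*s^3 + 11*s^2 + 6*s + 1)
2. reduce the feedback loop with forward (P1+P2+P3) and return P4, giving the overall T(s)

Answer: (48*s^4 - 8*s^3 - 152*s^2 - 112*s - 20)/(12*s^5 + 10*s^4 - 64*s^3 - 110*s^2 - 57*s - 9)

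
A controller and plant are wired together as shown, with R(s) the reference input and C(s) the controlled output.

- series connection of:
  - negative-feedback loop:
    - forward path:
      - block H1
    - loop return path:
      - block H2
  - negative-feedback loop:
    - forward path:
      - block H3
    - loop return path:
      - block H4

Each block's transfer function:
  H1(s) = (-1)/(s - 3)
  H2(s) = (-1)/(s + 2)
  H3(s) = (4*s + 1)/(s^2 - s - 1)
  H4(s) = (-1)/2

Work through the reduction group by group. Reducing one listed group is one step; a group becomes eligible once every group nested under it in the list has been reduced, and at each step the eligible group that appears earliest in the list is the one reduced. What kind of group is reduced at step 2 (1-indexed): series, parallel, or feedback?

Step 1. feedback reduction of H1, H2
Step 2. feedback reduction of H3, H4
Step 3. reduce the series chain [H1/(1+H1*H2)], [H3/(1+H3*H4)]
So the answer for step 2 is feedback.

Hence the answer: feedback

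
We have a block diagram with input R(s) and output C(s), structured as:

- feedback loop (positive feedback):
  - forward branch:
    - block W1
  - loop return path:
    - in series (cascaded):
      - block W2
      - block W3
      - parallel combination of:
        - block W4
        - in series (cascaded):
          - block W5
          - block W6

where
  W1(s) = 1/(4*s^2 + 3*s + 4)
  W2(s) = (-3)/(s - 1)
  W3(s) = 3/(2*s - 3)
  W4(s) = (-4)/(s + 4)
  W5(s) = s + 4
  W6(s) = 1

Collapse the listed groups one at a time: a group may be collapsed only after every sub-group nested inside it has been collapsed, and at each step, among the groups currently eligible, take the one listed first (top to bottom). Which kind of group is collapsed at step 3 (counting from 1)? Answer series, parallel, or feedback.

Answer: series

Working:
[1] reduce the series chain W5, W6
[2] add W4, (W5*W6) (parallel)
[3] cascade W2, W3, (W4+(W5*W6))
[4] collapse the loop (W1 forward, (W2*W3*(W4+(W5*W6))) return)
Step 3 collapses a series group.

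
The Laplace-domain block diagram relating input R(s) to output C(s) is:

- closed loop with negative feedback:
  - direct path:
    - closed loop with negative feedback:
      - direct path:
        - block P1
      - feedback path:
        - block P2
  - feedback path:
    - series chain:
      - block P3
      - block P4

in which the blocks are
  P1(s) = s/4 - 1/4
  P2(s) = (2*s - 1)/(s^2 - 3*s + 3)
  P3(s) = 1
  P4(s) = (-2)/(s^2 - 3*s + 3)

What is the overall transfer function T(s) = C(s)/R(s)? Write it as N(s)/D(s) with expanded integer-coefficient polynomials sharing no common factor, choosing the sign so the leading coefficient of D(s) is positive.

The answer is (s^3 - 4*s^2 + 6*s - 3)/(6*s^2 - 17*s + 15).

Reasoning:
(1) apply the feedback formula to P1, P2 gives (s^3 - 4*s^2 + 6*s - 3)/(6*s^2 - 15*s + 13)
(2) cascade P3, P4 gives (-2)/(s^2 - 3*s + 3)
(3) collapse the loop ([P1/(1+P1*P2)] forward, (P3*P4) return): this yields T(s), and no further normalization is needed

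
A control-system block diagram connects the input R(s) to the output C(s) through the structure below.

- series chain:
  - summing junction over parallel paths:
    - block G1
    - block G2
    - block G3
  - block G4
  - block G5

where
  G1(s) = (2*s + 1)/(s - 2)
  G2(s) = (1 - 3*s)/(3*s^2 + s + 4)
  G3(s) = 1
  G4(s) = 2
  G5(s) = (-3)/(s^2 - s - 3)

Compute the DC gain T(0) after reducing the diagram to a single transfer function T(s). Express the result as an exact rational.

The answer is 3/2.

Reasoning:
1. sum the parallel branches G1, G2, G3; result (9*s^3 - 3*s^2 + 18*s - 6)/(3*s^3 - 5*s^2 + 2*s - 8)
2. reduce the series chain (G1+G2+G3), G4, G5; result (-54*s^3 + 18*s^2 - 108*s + 36)/(3*s^5 - 8*s^4 - 2*s^3 + 5*s^2 + 2*s + 24)
DC gain: substitute s = 0 into T(s) from step 2: T(0) = 36/24 = 3/2.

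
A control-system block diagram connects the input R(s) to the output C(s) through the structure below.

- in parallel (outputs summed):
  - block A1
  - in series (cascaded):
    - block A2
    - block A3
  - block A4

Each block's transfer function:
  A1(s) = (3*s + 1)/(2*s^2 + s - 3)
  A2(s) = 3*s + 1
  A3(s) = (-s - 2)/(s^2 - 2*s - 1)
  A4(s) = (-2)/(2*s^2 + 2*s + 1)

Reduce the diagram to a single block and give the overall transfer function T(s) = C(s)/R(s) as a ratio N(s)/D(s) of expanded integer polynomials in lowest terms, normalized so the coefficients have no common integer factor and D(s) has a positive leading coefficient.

Step 1. multiply A2, A3 (series): (-3*s^2 - 7*s - 2)/(s^2 - 2*s - 1)
Step 2. parallel reduction of A1, (A2*A3), A4 - this is the overall T(s), already in the required normalized form

Therefore the answer is (-12*s^6 - 40*s^5 - 52*s^4 + 6*s^3 + 45*s^2 + 14*s - 1)/(4*s^6 - 2*s^5 - 18*s^4 - 7*s^3 + 9*s^2 + 11*s + 3).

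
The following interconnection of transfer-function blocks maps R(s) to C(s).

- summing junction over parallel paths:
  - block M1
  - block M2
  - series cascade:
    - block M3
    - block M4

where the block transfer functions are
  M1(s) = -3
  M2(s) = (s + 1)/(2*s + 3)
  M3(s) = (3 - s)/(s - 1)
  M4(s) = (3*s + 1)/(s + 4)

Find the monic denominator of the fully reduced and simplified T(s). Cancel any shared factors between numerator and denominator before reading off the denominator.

[1] reduce the series chain M3, M4 -> (-3*s^2 + 8*s + 3)/(s^2 + 3*s - 4)
[2] combine M1, M2, (M3*M4) in parallel -> (-11*s^3 - 16*s^2 + 26*s + 41)/(2*s^3 + 9*s^2 + s - 12)
No further cancellation is possible in the step-2 result, so that is T(s). Its denominator becomes monic after dividing by the leading coefficient 2.

Therefore the answer is s^3 + 9*s^2/2 + s/2 - 6.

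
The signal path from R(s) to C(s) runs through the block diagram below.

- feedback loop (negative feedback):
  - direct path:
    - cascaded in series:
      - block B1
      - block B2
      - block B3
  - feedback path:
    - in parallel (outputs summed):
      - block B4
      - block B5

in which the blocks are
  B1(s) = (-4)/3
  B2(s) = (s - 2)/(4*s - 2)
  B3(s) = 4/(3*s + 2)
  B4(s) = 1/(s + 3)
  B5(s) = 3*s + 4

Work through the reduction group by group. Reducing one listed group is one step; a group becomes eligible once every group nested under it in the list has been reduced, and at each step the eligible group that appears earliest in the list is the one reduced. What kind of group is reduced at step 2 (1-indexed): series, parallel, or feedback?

Step 1: reduce the series chain B1, B2, B3
Step 2: combine B4, B5 in parallel
Step 3: reduce the feedback loop with forward (B1*B2*B3) and return (B4+B5)
The group at step 2 is a parallel group.

Hence the answer: parallel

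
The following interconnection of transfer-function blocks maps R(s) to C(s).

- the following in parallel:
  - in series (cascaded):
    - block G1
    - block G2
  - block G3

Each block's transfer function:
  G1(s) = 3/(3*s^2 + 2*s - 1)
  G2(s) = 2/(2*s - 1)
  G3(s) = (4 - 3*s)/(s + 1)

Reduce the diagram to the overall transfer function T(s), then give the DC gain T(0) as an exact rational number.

[1] series reduction of G1, G2 -> 6/(6*s^3 + s^2 - 4*s + 1)
[2] add (G1*G2), G3 (parallel) -> (-18*s^3 + 39*s^2 - 23*s + 10)/(6*s^3 + s^2 - 4*s + 1)
That last expression is T(s); at s = 0 only the constant terms survive, so T(0) = 10/1 = 10.

Hence the answer: 10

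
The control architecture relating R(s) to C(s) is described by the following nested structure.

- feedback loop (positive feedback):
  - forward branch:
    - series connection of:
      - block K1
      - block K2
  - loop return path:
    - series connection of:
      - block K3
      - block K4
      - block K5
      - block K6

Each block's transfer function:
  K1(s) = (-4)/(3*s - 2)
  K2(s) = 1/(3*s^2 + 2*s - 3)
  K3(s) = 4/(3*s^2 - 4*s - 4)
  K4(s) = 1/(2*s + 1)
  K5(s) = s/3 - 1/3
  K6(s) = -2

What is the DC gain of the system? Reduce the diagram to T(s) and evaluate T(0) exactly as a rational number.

(1) multiply K1, K2 (series) gives (-4)/(9*s^3 - 13*s + 6)
(2) combine K3, K4, K5, K6 in series gives (8 - 8*s)/(18*s^3 - 15*s^2 - 36*s - 12)
(3) feedback reduction of (K1*K2), (K3*K4*K5*K6) gives (-72*s^3 + 60*s^2 + 144*s + 48)/(162*s^6 - 135*s^5 - 558*s^4 + 195*s^3 + 378*s^2 - 92*s - 40)
Evaluating the step-3 result (the overall T(s)) at s = 0 gives T(0) = 48/(-40) = -6/5.

Therefore the answer is -6/5.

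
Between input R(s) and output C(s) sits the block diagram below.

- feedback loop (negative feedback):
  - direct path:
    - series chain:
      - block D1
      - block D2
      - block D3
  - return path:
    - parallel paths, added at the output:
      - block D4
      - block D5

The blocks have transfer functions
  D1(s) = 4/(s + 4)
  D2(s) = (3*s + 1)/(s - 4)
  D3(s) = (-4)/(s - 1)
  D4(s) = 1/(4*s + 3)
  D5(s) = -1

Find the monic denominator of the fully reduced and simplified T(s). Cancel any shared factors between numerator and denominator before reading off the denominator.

Reducing step by step:

(1) reduce the series chain D1, D2, D3 = (-48*s - 16)/(s^3 - s^2 - 16*s + 16)
(2) parallel reduction of D4, D5 = (-4*s - 2)/(4*s + 3)
(3) feedback reduction of (D1*D2*D3), (D4+D5) = (-192*s^2 - 208*s - 48)/(4*s^4 - s^3 + 125*s^2 + 176*s + 80)
Step 3 gives the fully reduced T(s), with no common factor left to cancel. The denominator's leading coefficient is 4, so divide each of its coefficients by 4 to get the monic form.

Answer: s^4 - s^3/4 + 125*s^2/4 + 44*s + 20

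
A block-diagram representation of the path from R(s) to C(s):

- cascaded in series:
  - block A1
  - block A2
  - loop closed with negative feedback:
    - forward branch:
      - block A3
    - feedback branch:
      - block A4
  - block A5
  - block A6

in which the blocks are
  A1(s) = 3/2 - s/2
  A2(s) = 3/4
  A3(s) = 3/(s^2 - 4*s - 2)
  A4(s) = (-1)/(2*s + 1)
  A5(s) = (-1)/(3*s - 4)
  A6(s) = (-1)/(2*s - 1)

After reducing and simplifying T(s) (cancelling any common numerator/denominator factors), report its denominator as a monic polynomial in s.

Step 1: apply the feedback formula to A3, A4: (6*s + 3)/(2*s^3 - 7*s^2 - 8*s - 5)
Step 2: combine A1, A2, [A3/(1+A3*A4)], A5, A6 in series: (-18*s^2 + 45*s + 27)/(96*s^5 - 512*s^4 + 296*s^3 + 240*s^2 + 184*s - 160)
No further cancellation is possible in the step-2 result, so that is T(s). Its denominator becomes monic after dividing by the leading coefficient 96.

Answer: s^5 - 16*s^4/3 + 37*s^3/12 + 5*s^2/2 + 23*s/12 - 5/3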